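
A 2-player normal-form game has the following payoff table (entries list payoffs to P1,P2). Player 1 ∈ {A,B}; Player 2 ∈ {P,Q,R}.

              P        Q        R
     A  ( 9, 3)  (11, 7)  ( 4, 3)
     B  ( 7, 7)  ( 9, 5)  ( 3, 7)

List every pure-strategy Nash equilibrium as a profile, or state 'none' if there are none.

(A,P): not NE [P2→Q gives 7>3]
(A,Q): NE
(A,R): not NE [P2→Q gives 7>3]
(B,P): not NE [P1→A gives 9>7]
(B,Q): not NE [P1→A gives 11>9; P2→R gives 7>5]
(B,R): not NE [P1→A gives 4>3]

PSNE = {(A,Q)}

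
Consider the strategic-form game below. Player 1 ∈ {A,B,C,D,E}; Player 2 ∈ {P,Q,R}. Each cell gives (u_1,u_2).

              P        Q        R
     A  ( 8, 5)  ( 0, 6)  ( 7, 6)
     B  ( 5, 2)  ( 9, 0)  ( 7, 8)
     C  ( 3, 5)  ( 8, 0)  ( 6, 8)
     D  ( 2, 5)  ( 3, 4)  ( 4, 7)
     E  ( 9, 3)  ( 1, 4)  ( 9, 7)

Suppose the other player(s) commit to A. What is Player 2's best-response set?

u_2(P vs A) = 5
u_2(Q vs A) = 6
u_2(R vs A) = 6
max payoff 6 at {Q,R}

P2 best: {Q,R}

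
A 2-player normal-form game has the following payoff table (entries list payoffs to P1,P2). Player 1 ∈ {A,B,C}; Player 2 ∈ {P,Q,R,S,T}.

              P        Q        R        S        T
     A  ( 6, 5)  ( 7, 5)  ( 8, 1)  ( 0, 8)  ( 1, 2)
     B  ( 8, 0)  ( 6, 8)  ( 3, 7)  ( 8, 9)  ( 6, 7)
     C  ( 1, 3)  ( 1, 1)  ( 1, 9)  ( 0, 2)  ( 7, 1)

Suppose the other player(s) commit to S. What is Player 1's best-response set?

BR_1 = {B}

u_1(A vs S) = 0
u_1(B vs S) = 8
u_1(C vs S) = 0
max payoff 8 at {B}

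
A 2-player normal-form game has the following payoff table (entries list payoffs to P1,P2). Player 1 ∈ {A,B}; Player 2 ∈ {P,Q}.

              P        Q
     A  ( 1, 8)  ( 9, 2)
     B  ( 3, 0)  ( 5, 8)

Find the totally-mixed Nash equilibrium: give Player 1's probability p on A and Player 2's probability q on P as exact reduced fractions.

P1 mixes 4/7 on A; P2 mixes 2/3 on P

P1 indiff ⇒ q·1+(1-q)·9 = q·3+(1-q)·5 ⇒ q(-2) = (1-q)(-4) ⇒ q = 2/3
P2 indiff ⇒ p·8+(1-p)·0 = p·2+(1-p)·8 ⇒ p(6) = (1-p)(8) ⇒ p = 4/7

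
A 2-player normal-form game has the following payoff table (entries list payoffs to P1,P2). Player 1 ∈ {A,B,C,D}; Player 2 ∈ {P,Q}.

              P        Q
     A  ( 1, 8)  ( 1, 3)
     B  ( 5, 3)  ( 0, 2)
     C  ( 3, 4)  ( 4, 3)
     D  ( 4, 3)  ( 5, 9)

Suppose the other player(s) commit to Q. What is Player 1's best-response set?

u_1(A vs Q) = 1
u_1(B vs Q) = 0
u_1(C vs Q) = 4
u_1(D vs Q) = 5
max payoff 5 at {D}

BR_1 = {D}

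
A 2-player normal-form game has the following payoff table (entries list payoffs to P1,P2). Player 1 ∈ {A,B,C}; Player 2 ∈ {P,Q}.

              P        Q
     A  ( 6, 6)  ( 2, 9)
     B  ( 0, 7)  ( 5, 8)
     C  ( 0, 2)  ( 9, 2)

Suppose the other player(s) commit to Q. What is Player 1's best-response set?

P1 best: {C}

u_1(A vs Q) = 2
u_1(B vs Q) = 5
u_1(C vs Q) = 9
max payoff 9 at {C}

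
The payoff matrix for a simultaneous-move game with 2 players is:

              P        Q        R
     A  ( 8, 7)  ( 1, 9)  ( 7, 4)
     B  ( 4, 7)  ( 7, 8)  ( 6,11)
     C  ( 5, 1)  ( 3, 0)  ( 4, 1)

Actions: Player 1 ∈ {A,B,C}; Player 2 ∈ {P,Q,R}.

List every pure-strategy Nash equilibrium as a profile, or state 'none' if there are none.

(A,P): not NE [P2→Q gives 9>7]
(A,Q): not NE [P1→B gives 7>1]
(A,R): not NE [P2→Q gives 9>4]
(B,P): not NE [P1→A gives 8>4; P2→R gives 11>7]
(B,Q): not NE [P2→R gives 11>8]
(B,R): not NE [P1→A gives 7>6]
(C,P): not NE [P1→A gives 8>5]
(C,Q): not NE [P1→B gives 7>3; P2→R gives 1>0]
(C,R): not NE [P1→A gives 7>4]

PSNE: ∅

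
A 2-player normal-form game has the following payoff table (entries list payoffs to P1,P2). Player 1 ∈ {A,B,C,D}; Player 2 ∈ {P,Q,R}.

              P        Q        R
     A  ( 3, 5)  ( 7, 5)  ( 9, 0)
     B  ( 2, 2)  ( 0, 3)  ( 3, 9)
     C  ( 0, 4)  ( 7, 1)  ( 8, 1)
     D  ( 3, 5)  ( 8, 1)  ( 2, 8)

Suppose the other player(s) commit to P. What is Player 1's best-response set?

u_1(A vs P) = 3
u_1(B vs P) = 2
u_1(C vs P) = 0
u_1(D vs P) = 3
max payoff 3 at {A,D}

BR_1 = {A,D}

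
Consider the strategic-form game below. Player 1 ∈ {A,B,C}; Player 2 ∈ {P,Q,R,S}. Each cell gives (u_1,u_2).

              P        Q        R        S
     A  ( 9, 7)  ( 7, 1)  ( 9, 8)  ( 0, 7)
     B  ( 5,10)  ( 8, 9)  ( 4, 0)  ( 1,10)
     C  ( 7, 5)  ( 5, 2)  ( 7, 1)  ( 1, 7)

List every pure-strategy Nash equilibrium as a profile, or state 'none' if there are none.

PSNE = {(A,R), (B,S), (C,S)}

(A,P): not NE [P2→R gives 8>7]
(A,Q): not NE [P1→B gives 8>7; P2→R gives 8>1]
(A,R): NE
(A,S): not NE [P1→C gives 1>0; P2→R gives 8>7]
(B,P): not NE [P1→A gives 9>5]
(B,Q): not NE [P2→S gives 10>9]
(B,R): not NE [P1→A gives 9>4; P2→S gives 10>0]
(B,S): NE
(C,P): not NE [P1→A gives 9>7; P2→S gives 7>5]
(C,Q): not NE [P1→B gives 8>5; P2→S gives 7>2]
(C,R): not NE [P1→A gives 9>7; P2→S gives 7>1]
(C,S): NE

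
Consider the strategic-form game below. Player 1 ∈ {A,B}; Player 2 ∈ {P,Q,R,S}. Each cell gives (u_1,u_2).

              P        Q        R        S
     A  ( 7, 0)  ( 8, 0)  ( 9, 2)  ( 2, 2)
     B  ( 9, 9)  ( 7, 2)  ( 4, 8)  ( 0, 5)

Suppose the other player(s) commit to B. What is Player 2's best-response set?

BR_2 = {P}

u_2(P vs B) = 9
u_2(Q vs B) = 2
u_2(R vs B) = 8
u_2(S vs B) = 5
max payoff 9 at {P}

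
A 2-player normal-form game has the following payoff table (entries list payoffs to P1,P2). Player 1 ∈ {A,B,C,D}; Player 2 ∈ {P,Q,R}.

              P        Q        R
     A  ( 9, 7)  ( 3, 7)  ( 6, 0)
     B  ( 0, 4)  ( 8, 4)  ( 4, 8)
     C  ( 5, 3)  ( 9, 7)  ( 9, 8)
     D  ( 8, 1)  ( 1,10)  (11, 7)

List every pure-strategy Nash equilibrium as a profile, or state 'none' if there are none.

Nash profiles: (A,P)

(A,P): NE
(A,Q): not NE [P1→C gives 9>3]
(A,R): not NE [P1→D gives 11>6; P2→Q gives 7>0]
(B,P): not NE [P1→A gives 9>0; P2→R gives 8>4]
(B,Q): not NE [P1→C gives 9>8; P2→R gives 8>4]
(B,R): not NE [P1→D gives 11>4]
(C,P): not NE [P1→A gives 9>5; P2→R gives 8>3]
(C,Q): not NE [P2→R gives 8>7]
(C,R): not NE [P1→D gives 11>9]
(D,P): not NE [P1→A gives 9>8; P2→Q gives 10>1]
(D,Q): not NE [P1→C gives 9>1]
(D,R): not NE [P2→Q gives 10>7]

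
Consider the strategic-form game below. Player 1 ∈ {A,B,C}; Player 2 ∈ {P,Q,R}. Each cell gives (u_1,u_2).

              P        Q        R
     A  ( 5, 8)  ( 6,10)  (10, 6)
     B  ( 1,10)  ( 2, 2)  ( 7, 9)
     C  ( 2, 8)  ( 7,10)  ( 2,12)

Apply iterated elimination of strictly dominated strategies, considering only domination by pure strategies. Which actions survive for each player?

Remaining: P1:{A,C} P2:{Q,R}

P1 drop B (A beats it: P:5>1 Q:6>2 R:10>7)
P2 drop P (Q beats it: A:10>8 C:10>8)
P1→{A,C} P2→{Q,R}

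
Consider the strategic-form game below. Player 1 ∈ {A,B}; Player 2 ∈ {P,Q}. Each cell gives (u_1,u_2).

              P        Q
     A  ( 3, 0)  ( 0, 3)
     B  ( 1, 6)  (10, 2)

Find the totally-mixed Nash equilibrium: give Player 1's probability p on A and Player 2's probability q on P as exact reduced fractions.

P1 indiff ⇒ q·3+(1-q)·0 = q·1+(1-q)·10 ⇒ q(2) = (1-q)(10) ⇒ q = 5/6
P2 indiff ⇒ p·0+(1-p)·6 = p·3+(1-p)·2 ⇒ p(-3) = (1-p)(-4) ⇒ p = 4/7

p=4/7, q=5/6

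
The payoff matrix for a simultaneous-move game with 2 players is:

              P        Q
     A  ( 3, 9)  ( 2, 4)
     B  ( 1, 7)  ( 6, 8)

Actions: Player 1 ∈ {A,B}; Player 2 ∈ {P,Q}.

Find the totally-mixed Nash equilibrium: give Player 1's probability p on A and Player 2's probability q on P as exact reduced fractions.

P1 indiff ⇒ q·3+(1-q)·2 = q·1+(1-q)·6 ⇒ q(2) = (1-q)(4) ⇒ q = 2/3
P2 indiff ⇒ p·9+(1-p)·7 = p·4+(1-p)·8 ⇒ p(5) = (1-p)(1) ⇒ p = 1/6

P1 mixes 1/6 on A; P2 mixes 2/3 on P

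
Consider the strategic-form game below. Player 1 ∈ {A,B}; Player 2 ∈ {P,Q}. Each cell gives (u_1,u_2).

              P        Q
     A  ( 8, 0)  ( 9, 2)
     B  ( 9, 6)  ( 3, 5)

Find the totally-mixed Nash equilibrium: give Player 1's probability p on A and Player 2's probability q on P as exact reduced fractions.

P1 mixes 1/3 on A; P2 mixes 6/7 on P

P1 indiff ⇒ q·8+(1-q)·9 = q·9+(1-q)·3 ⇒ q(-1) = (1-q)(-6) ⇒ q = 6/7
P2 indiff ⇒ p·0+(1-p)·6 = p·2+(1-p)·5 ⇒ p(-2) = (1-p)(-1) ⇒ p = 1/3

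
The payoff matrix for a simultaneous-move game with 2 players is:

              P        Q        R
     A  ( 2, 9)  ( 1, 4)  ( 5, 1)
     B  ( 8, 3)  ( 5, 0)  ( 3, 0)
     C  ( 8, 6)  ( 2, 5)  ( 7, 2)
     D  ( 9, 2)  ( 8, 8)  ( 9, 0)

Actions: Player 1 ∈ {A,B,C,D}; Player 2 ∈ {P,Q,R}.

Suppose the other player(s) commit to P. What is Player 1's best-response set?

u_1(A vs P) = 2
u_1(B vs P) = 8
u_1(C vs P) = 8
u_1(D vs P) = 9
max payoff 9 at {D}

P1 best: {D}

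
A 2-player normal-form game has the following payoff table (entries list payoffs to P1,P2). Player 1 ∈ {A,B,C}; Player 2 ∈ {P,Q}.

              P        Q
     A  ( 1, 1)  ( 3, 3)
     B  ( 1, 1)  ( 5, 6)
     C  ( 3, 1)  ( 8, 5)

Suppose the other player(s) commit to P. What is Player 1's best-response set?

u_1(A vs P) = 1
u_1(B vs P) = 1
u_1(C vs P) = 3
max payoff 3 at {C}

BR_1 = {C}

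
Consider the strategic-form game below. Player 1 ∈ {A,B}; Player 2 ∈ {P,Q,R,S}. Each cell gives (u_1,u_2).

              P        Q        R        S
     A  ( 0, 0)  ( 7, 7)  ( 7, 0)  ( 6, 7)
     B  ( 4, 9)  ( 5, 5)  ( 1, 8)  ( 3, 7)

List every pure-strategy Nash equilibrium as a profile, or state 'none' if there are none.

(A,P): not NE [P1→B gives 4>0; P2→S gives 7>0]
(A,Q): NE
(A,R): not NE [P2→S gives 7>0]
(A,S): NE
(B,P): NE
(B,Q): not NE [P1→A gives 7>5; P2→P gives 9>5]
(B,R): not NE [P1→A gives 7>1; P2→P gives 9>8]
(B,S): not NE [P1→A gives 6>3; P2→P gives 9>7]

Nash profiles: (A,Q), (A,S), (B,P)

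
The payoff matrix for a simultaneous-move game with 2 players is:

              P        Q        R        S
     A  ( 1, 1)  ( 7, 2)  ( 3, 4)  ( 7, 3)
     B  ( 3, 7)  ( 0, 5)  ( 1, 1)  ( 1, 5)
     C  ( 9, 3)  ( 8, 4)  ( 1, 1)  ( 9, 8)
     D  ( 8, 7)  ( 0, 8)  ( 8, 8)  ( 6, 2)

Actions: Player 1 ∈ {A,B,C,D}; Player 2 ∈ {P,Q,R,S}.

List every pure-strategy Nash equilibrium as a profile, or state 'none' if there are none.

NE set: (C,S), (D,R)

(A,P): not NE [P1→C gives 9>1; P2→R gives 4>1]
(A,Q): not NE [P1→C gives 8>7; P2→R gives 4>2]
(A,R): not NE [P1→D gives 8>3]
(A,S): not NE [P1→C gives 9>7; P2→R gives 4>3]
(B,P): not NE [P1→C gives 9>3]
(B,Q): not NE [P1→C gives 8>0; P2→P gives 7>5]
(B,R): not NE [P1→D gives 8>1; P2→P gives 7>1]
(B,S): not NE [P1→C gives 9>1; P2→P gives 7>5]
(C,P): not NE [P2→S gives 8>3]
(C,Q): not NE [P2→S gives 8>4]
(C,R): not NE [P1→D gives 8>1; P2→S gives 8>1]
(C,S): NE
(D,P): not NE [P1→C gives 9>8; P2→R gives 8>7]
(D,Q): not NE [P1→C gives 8>0]
(D,R): NE
(D,S): not NE [P1→C gives 9>6; P2→R gives 8>2]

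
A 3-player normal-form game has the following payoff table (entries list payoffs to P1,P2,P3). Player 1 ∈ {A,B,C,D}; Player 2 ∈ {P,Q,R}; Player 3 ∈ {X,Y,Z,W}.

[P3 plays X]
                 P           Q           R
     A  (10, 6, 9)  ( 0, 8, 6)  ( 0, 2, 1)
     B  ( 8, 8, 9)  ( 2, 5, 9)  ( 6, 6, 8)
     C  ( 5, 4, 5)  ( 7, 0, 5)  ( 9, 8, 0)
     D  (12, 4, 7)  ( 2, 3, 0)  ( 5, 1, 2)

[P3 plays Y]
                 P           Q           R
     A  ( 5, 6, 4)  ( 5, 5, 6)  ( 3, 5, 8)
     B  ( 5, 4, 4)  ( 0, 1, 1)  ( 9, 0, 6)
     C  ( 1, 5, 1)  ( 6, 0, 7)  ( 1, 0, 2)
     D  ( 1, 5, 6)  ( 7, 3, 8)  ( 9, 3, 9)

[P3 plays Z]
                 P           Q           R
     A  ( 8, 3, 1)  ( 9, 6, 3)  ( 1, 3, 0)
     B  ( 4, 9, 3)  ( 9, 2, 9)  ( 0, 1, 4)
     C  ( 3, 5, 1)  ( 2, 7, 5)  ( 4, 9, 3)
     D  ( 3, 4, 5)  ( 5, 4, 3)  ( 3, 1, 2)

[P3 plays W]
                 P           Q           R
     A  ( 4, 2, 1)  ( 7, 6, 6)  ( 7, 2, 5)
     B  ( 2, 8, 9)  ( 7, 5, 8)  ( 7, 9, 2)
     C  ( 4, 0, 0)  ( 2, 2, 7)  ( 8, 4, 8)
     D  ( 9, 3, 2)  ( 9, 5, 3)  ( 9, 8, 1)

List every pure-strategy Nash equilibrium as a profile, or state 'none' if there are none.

NE set: (D,P,X)

(A,P,X): not NE [P1→D gives 12>10; P2→Q gives 8>6]
(A,P,Y): not NE [P3→X gives 9>4]
(A,P,Z): not NE [P2→Q gives 6>3; P3→X gives 9>1]
(A,P,W): not NE [P1→D gives 9>4; P2→Q gives 6>2; P3→X gives 9>1]
(A,Q,X): not NE [P1→C gives 7>0]
(A,Q,Y): not NE [P1→D gives 7>5; P2→P gives 6>5]
(A,Q,Z): not NE [P3→W gives 6>3]
(A,Q,W): not NE [P1→D gives 9>7]
(A,R,X): not NE [P1→C gives 9>0; P2→Q gives 8>2; P3→Y gives 8>1]
(A,R,Y): not NE [P1→D gives 9>3; P2→P gives 6>5]
(A,R,Z): not NE [P1→C gives 4>1; P2→Q gives 6>3; P3→Y gives 8>0]
(A,R,W): not NE [P1→D gives 9>7; P2→Q gives 6>2; P3→Y gives 8>5]
(B,P,X): not NE [P1→D gives 12>8]
(B,P,Y): not NE [P3→W gives 9>4]
(B,P,Z): not NE [P1→A gives 8>4; P3→W gives 9>3]
(B,P,W): not NE [P1→D gives 9>2; P2→R gives 9>8]
(B,Q,X): not NE [P1→C gives 7>2; P2→P gives 8>5]
(B,Q,Y): not NE [P1→D gives 7>0; P2→P gives 4>1; P3→Z gives 9>1]
(B,Q,Z): not NE [P2→P gives 9>2]
(B,Q,W): not NE [P1→D gives 9>7; P2→R gives 9>5; P3→Z gives 9>8]
(B,R,X): not NE [P1→C gives 9>6; P2→P gives 8>6]
(B,R,Y): not NE [P2→P gives 4>0; P3→X gives 8>6]
(B,R,Z): not NE [P1→C gives 4>0; P2→P gives 9>1; P3→X gives 8>4]
(B,R,W): not NE [P1→D gives 9>7; P3→X gives 8>2]
(C,P,X): not NE [P1→D gives 12>5; P2→R gives 8>4]
(C,P,Y): not NE [P1→B gives 5>1; P3→X gives 5>1]
(C,P,Z): not NE [P1→A gives 8>3; P2→R gives 9>5; P3→X gives 5>1]
(C,P,W): not NE [P1→D gives 9>4; P2→R gives 4>0; P3→X gives 5>0]
(C,Q,X): not NE [P2→R gives 8>0; P3→W gives 7>5]
(C,Q,Y): not NE [P1→D gives 7>6; P2→P gives 5>0]
(C,Q,Z): not NE [P1→B gives 9>2; P2→R gives 9>7; P3→W gives 7>5]
(C,Q,W): not NE [P1→D gives 9>2; P2→R gives 4>2]
(C,R,X): not NE [P3→W gives 8>0]
(C,R,Y): not NE [P1→D gives 9>1; P2→P gives 5>0; P3→W gives 8>2]
(C,R,Z): not NE [P3→W gives 8>3]
(C,R,W): not NE [P1→D gives 9>8]
(D,P,X): NE
(D,P,Y): not NE [P1→B gives 5>1; P3→X gives 7>6]
(D,P,Z): not NE [P1→A gives 8>3; P3→X gives 7>5]
(D,P,W): not NE [P2→R gives 8>3; P3→X gives 7>2]
(D,Q,X): not NE [P1→C gives 7>2; P2→P gives 4>3; P3→Y gives 8>0]
(D,Q,Y): not NE [P2→P gives 5>3]
(D,Q,Z): not NE [P1→B gives 9>5; P3→Y gives 8>3]
(D,Q,W): not NE [P2→R gives 8>5; P3→Y gives 8>3]
(D,R,X): not NE [P1→C gives 9>5; P2→P gives 4>1; P3→Y gives 9>2]
(D,R,Y): not NE [P2→P gives 5>3]
(D,R,Z): not NE [P1→C gives 4>3; P2→Q gives 4>1; P3→Y gives 9>2]
(D,R,W): not NE [P3→Y gives 9>1]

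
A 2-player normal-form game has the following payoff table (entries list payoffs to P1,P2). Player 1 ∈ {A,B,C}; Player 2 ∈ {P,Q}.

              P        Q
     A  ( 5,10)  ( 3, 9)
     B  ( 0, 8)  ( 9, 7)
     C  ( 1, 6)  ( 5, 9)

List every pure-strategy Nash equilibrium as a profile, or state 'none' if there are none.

(A,P): NE
(A,Q): not NE [P1→B gives 9>3; P2→P gives 10>9]
(B,P): not NE [P1→A gives 5>0]
(B,Q): not NE [P2→P gives 8>7]
(C,P): not NE [P1→A gives 5>1; P2→Q gives 9>6]
(C,Q): not NE [P1→B gives 9>5]

Nash profiles: (A,P)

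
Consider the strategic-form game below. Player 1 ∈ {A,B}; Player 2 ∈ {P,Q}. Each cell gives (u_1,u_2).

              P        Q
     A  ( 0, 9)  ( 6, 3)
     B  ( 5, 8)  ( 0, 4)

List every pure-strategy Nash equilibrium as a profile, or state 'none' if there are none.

(A,P): not NE [P1→B gives 5>0]
(A,Q): not NE [P2→P gives 9>3]
(B,P): NE
(B,Q): not NE [P1→A gives 6>0; P2→P gives 8>4]

PSNE = {(B,P)}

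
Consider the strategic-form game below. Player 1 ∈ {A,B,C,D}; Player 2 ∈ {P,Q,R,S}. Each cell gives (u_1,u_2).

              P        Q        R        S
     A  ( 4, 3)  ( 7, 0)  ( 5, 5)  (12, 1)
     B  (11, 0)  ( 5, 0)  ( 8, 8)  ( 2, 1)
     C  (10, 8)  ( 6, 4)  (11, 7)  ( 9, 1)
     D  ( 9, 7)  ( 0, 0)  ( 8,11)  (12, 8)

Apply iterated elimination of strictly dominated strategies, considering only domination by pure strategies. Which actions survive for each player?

P2 drop Q (R beats it: A:5>0 B:8>0 C:7>4 D:11>0)
P2 drop S (R beats it: A:5>1 B:8>1 C:7>1 D:11>8)
P1 drop A (B beats it: P:11>4 R:8>5)
P1 drop D (C beats it: P:10>9 R:11>8)
P1→{B,C} P2→{P,R}

Remaining: P1:{B,C} P2:{P,R}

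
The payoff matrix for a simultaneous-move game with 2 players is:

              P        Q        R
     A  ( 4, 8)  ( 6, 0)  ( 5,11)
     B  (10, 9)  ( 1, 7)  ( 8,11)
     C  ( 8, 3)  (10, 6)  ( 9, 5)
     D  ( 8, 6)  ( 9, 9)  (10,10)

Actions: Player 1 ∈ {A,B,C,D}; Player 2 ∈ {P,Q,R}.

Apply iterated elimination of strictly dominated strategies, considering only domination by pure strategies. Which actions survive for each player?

IESDS → P1:{C,D} P2:{Q,R}

P1 drop A (C beats it: P:8>4 Q:10>6 R:9>5)
P2 drop P (R beats it: B:11>9 C:5>3 D:10>6)
P1 drop B (C beats it: Q:10>1 R:9>8)
P1→{C,D} P2→{Q,R}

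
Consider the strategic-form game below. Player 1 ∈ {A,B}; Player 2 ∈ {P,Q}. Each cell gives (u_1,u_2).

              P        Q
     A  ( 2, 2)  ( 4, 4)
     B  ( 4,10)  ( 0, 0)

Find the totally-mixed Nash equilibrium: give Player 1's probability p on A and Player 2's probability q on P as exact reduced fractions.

P1 indiff ⇒ q·2+(1-q)·4 = q·4+(1-q)·0 ⇒ q(-2) = (1-q)(-4) ⇒ q = 2/3
P2 indiff ⇒ p·2+(1-p)·10 = p·4+(1-p)·0 ⇒ p(-2) = (1-p)(-10) ⇒ p = 5/6

P1 mixes 5/6 on A; P2 mixes 2/3 on P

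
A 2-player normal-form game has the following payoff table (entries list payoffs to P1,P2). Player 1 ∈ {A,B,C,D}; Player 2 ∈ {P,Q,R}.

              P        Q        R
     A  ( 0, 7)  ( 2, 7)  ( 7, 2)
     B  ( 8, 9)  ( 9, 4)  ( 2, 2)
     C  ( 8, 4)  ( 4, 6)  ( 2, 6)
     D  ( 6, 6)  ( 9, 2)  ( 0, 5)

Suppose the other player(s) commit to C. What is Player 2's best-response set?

u_2(P vs C) = 4
u_2(Q vs C) = 6
u_2(R vs C) = 6
max payoff 6 at {Q,R}

argmax u_2 = {Q,R}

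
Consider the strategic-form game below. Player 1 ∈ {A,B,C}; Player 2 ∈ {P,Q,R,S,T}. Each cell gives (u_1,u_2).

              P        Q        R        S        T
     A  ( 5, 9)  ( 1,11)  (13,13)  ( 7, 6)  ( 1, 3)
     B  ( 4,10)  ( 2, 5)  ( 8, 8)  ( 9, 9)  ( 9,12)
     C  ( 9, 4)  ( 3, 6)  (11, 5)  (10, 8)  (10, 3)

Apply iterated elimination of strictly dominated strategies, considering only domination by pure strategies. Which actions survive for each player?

Remaining: P1:{A,C} P2:{Q,R,S}

P1 drop B (C beats it: P:9>4 Q:3>2 R:11>8 S:10>9 T:10>9)
P2 drop P (Q beats it: A:11>9 C:6>4)
P2 drop T (Q beats it: A:11>3 C:6>3)
P1→{A,C} P2→{Q,R,S}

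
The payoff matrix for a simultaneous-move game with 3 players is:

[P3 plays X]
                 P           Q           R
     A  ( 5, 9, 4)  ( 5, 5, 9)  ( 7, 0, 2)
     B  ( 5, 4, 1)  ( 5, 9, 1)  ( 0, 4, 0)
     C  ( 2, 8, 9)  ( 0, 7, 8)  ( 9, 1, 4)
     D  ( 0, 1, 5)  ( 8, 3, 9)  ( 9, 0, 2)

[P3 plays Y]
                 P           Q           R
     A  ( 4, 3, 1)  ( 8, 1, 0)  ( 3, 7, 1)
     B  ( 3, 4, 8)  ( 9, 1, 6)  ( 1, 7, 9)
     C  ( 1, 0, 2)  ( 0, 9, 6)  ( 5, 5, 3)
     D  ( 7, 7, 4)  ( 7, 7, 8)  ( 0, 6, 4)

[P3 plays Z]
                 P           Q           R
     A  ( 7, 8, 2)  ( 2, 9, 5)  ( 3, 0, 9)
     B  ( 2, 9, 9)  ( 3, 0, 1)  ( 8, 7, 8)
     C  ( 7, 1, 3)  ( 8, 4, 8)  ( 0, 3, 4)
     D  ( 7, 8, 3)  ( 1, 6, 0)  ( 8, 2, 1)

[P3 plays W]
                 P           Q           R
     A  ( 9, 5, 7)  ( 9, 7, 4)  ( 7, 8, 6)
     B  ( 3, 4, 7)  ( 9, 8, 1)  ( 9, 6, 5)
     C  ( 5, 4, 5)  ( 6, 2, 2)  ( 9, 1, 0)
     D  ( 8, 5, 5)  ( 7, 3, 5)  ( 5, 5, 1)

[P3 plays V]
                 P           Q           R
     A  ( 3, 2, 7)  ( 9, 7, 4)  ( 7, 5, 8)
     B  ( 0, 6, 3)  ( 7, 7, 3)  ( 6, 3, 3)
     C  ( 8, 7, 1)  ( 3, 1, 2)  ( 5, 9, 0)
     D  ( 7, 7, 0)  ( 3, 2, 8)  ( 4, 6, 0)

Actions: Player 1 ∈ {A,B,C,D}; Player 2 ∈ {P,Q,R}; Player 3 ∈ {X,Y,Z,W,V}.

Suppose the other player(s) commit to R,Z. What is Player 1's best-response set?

P1 best: {B,D}

u_1(A vs R,Z) = 3
u_1(B vs R,Z) = 8
u_1(C vs R,Z) = 0
u_1(D vs R,Z) = 8
max payoff 8 at {B,D}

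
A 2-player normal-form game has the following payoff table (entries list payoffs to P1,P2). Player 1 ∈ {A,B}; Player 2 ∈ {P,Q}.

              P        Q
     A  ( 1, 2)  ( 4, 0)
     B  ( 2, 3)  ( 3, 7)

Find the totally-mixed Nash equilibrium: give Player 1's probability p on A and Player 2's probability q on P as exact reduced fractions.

p=2/3, q=1/2

P1 indiff ⇒ q·1+(1-q)·4 = q·2+(1-q)·3 ⇒ q(-1) = (1-q)(-1) ⇒ q = 1/2
P2 indiff ⇒ p·2+(1-p)·3 = p·0+(1-p)·7 ⇒ p(2) = (1-p)(4) ⇒ p = 2/3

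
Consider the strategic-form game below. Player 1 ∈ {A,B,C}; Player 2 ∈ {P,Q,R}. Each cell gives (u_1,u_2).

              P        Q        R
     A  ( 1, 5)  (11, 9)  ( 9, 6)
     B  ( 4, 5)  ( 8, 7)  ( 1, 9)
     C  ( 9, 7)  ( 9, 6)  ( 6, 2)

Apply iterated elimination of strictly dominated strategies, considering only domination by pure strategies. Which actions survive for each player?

P1 drop B (C beats it: P:9>4 Q:9>8 R:6>1)
P2 drop R (Q beats it: A:9>6 C:6>2)
P1→{A,C} P2→{P,Q}

Remaining: P1:{A,C} P2:{P,Q}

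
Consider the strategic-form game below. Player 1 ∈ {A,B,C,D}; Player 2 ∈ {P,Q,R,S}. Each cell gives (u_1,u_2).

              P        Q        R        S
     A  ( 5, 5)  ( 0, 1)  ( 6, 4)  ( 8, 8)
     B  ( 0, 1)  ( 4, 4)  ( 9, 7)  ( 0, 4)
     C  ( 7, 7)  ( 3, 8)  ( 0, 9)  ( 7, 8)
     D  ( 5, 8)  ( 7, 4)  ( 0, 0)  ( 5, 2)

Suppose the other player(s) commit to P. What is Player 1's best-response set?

P1 best: {C}

u_1(A vs P) = 5
u_1(B vs P) = 0
u_1(C vs P) = 7
u_1(D vs P) = 5
max payoff 7 at {C}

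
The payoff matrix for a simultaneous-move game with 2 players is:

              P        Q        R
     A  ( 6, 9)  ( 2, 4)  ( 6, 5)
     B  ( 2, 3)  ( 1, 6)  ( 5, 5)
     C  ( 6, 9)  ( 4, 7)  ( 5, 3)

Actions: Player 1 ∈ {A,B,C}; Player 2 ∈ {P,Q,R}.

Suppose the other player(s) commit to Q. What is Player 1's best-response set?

u_1(A vs Q) = 2
u_1(B vs Q) = 1
u_1(C vs Q) = 4
max payoff 4 at {C}

argmax u_1 = {C}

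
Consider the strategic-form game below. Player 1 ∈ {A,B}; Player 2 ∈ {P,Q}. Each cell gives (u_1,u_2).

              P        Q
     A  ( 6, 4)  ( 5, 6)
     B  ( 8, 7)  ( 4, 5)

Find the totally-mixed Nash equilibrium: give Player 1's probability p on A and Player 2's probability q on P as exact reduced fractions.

P1 indiff ⇒ q·6+(1-q)·5 = q·8+(1-q)·4 ⇒ q(-2) = (1-q)(-1) ⇒ q = 1/3
P2 indiff ⇒ p·4+(1-p)·7 = p·6+(1-p)·5 ⇒ p(-2) = (1-p)(-2) ⇒ p = 1/2

(p,q) = (1/2, 1/3)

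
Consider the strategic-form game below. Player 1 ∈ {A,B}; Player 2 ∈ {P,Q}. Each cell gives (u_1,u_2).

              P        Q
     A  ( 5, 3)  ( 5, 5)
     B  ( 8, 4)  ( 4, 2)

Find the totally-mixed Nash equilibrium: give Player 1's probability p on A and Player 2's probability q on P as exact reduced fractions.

P1 indiff ⇒ q·5+(1-q)·5 = q·8+(1-q)·4 ⇒ q(-3) = (1-q)(-1) ⇒ q = 1/4
P2 indiff ⇒ p·3+(1-p)·4 = p·5+(1-p)·2 ⇒ p(-2) = (1-p)(-2) ⇒ p = 1/2

P1 mixes 1/2 on A; P2 mixes 1/4 on P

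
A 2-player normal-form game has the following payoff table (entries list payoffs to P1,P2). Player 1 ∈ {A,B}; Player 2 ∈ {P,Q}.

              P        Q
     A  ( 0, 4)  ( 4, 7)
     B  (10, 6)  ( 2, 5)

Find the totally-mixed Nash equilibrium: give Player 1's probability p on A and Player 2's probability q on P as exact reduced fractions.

P1 indiff ⇒ q·0+(1-q)·4 = q·10+(1-q)·2 ⇒ q(-10) = (1-q)(-2) ⇒ q = 1/6
P2 indiff ⇒ p·4+(1-p)·6 = p·7+(1-p)·5 ⇒ p(-3) = (1-p)(-1) ⇒ p = 1/4

p=1/4, q=1/6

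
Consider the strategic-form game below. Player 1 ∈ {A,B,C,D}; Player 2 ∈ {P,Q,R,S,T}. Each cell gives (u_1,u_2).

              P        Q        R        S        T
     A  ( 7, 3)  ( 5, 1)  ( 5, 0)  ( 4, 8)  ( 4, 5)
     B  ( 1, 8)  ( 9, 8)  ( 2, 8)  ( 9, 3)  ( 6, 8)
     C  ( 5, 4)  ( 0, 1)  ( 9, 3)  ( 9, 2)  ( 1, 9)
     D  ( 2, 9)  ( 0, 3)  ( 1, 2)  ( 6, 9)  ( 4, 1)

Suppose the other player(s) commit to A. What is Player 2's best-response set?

u_2(P vs A) = 3
u_2(Q vs A) = 1
u_2(R vs A) = 0
u_2(S vs A) = 8
u_2(T vs A) = 5
max payoff 8 at {S}

P2 best: {S}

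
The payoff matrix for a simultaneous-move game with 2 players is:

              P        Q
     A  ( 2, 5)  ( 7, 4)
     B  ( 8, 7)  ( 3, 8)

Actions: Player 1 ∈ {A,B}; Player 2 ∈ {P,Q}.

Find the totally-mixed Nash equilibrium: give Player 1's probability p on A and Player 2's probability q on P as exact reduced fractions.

(p,q) = (1/2, 2/5)

P1 indiff ⇒ q·2+(1-q)·7 = q·8+(1-q)·3 ⇒ q(-6) = (1-q)(-4) ⇒ q = 2/5
P2 indiff ⇒ p·5+(1-p)·7 = p·4+(1-p)·8 ⇒ p(1) = (1-p)(1) ⇒ p = 1/2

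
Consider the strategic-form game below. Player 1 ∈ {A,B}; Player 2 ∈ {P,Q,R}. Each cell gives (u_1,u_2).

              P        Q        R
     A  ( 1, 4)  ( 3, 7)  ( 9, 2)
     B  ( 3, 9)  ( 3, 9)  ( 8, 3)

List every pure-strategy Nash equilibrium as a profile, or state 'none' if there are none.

(A,P): not NE [P1→B gives 3>1; P2→Q gives 7>4]
(A,Q): NE
(A,R): not NE [P2→Q gives 7>2]
(B,P): NE
(B,Q): NE
(B,R): not NE [P1→A gives 9>8; P2→Q gives 9>3]

NE set: (A,Q), (B,P), (B,Q)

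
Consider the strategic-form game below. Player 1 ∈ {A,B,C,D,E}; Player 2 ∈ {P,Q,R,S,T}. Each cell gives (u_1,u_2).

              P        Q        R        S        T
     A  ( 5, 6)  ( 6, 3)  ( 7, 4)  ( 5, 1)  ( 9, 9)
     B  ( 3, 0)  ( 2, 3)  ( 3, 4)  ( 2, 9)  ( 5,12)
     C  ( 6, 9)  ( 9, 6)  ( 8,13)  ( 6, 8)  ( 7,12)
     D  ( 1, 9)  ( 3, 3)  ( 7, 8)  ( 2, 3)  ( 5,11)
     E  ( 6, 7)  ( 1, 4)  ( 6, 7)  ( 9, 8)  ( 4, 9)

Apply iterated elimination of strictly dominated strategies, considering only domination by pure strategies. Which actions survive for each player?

Survivors P1:{A,C} P2:{R,T}

P1 drop B (A beats it: P:5>3 Q:6>2 R:7>3 S:5>2 T:9>5)
P1 drop D (C beats it: P:6>1 Q:9>3 R:8>7 S:6>2 T:7>5)
P2 drop P (T beats it: A:9>6 C:12>9 E:9>7)
P2 drop Q (R beats it: A:4>3 C:13>6 E:7>4)
P2 drop S (T beats it: A:9>1 C:12>8 E:9>8)
P1 drop E (A beats it: R:7>6 T:9>4)
P1→{A,C} P2→{R,T}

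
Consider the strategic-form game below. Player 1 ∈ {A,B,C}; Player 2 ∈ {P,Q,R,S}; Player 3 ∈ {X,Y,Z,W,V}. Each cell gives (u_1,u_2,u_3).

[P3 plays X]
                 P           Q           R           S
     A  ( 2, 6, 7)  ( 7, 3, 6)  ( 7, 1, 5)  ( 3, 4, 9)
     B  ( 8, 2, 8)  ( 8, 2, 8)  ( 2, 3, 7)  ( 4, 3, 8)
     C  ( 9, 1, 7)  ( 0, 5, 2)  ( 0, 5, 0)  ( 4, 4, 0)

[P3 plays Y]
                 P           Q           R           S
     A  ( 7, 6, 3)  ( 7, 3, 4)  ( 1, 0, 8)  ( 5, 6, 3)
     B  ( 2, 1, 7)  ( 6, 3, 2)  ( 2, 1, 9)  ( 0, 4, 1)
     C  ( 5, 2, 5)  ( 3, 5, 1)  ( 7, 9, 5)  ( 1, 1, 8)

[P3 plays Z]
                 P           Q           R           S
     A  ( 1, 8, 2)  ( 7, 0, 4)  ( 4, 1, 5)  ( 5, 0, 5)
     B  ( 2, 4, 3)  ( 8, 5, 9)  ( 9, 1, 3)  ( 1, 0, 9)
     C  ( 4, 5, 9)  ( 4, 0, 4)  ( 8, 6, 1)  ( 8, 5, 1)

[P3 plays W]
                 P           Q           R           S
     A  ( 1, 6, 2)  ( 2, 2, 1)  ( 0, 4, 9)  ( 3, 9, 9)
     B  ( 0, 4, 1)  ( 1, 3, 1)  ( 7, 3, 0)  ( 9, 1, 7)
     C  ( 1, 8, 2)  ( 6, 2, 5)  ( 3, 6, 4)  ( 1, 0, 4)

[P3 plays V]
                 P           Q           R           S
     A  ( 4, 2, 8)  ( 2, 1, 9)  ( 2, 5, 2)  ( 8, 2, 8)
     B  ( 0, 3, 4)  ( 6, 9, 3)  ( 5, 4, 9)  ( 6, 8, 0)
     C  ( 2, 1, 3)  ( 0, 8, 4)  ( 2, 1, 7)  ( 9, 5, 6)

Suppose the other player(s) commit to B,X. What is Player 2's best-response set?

u_2(P vs B,X) = 2
u_2(Q vs B,X) = 2
u_2(R vs B,X) = 3
u_2(S vs B,X) = 3
max payoff 3 at {R,S}

P2 best: {R,S}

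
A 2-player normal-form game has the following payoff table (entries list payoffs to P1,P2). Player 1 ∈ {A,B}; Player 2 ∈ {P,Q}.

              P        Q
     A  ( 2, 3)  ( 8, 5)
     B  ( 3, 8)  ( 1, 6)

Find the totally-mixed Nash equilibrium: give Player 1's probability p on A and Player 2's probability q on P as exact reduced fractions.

P1 indiff ⇒ q·2+(1-q)·8 = q·3+(1-q)·1 ⇒ q(-1) = (1-q)(-7) ⇒ q = 7/8
P2 indiff ⇒ p·3+(1-p)·8 = p·5+(1-p)·6 ⇒ p(-2) = (1-p)(-2) ⇒ p = 1/2

p=1/2, q=7/8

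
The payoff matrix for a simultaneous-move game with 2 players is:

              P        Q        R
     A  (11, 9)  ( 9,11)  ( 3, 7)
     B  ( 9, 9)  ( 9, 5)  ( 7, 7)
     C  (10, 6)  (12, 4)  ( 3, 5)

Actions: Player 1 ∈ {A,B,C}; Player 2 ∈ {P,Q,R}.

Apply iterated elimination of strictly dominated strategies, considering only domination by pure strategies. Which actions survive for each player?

P2 drop R (P beats it: A:9>7 B:9>7 C:6>5)
P1 drop B (C beats it: P:10>9 Q:12>9)
P1→{A,C} P2→{P,Q}

Survivors P1:{A,C} P2:{P,Q}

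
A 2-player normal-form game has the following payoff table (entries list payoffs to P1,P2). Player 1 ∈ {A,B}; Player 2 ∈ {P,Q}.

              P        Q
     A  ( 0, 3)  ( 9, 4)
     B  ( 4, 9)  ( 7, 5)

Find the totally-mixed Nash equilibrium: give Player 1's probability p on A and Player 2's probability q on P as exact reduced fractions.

P1 mixes 4/5 on A; P2 mixes 1/3 on P

P1 indiff ⇒ q·0+(1-q)·9 = q·4+(1-q)·7 ⇒ q(-4) = (1-q)(-2) ⇒ q = 1/3
P2 indiff ⇒ p·3+(1-p)·9 = p·4+(1-p)·5 ⇒ p(-1) = (1-p)(-4) ⇒ p = 4/5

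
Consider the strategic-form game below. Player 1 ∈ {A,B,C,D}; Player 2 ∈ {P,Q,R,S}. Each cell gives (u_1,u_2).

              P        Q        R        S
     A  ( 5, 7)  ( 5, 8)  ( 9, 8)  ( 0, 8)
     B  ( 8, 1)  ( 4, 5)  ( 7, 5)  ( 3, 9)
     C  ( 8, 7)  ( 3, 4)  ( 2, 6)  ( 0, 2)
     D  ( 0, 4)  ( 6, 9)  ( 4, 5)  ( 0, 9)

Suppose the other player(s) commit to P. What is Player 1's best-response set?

u_1(A vs P) = 5
u_1(B vs P) = 8
u_1(C vs P) = 8
u_1(D vs P) = 0
max payoff 8 at {B,C}

BR_1 = {B,C}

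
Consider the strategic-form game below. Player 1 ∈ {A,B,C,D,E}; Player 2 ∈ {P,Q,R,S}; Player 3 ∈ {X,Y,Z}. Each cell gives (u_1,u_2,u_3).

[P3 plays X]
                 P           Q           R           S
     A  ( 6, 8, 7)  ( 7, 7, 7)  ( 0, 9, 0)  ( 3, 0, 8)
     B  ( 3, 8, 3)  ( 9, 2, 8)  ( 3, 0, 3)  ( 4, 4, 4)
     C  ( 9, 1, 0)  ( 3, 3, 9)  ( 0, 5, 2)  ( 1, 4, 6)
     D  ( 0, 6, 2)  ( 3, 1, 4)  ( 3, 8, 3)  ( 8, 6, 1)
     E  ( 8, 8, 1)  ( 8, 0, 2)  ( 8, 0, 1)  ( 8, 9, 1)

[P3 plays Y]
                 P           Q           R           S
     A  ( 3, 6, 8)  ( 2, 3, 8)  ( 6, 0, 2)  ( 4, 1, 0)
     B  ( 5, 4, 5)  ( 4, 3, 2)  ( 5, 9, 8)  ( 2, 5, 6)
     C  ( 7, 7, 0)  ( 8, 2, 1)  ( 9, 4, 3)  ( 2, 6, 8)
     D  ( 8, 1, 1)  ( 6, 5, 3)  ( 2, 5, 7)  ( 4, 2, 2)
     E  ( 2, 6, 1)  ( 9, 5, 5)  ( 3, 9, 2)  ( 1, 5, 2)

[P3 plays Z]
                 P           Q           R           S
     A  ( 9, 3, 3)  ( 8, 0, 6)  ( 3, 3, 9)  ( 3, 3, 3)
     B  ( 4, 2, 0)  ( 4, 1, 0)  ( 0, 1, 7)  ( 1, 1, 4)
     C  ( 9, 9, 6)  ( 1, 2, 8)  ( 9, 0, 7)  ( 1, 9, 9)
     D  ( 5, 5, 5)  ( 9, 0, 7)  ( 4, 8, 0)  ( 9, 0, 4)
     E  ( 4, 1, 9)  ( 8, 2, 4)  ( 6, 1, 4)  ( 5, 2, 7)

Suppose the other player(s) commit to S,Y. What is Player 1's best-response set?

BR_1 = {A,D}

u_1(A vs S,Y) = 4
u_1(B vs S,Y) = 2
u_1(C vs S,Y) = 2
u_1(D vs S,Y) = 4
u_1(E vs S,Y) = 1
max payoff 4 at {A,D}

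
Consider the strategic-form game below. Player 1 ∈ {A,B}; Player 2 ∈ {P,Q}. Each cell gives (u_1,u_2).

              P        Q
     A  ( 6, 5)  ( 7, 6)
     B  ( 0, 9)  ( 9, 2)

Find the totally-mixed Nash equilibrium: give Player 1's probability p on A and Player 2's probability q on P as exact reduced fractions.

P1 mixes 7/8 on A; P2 mixes 1/4 on P

P1 indiff ⇒ q·6+(1-q)·7 = q·0+(1-q)·9 ⇒ q(6) = (1-q)(2) ⇒ q = 1/4
P2 indiff ⇒ p·5+(1-p)·9 = p·6+(1-p)·2 ⇒ p(-1) = (1-p)(-7) ⇒ p = 7/8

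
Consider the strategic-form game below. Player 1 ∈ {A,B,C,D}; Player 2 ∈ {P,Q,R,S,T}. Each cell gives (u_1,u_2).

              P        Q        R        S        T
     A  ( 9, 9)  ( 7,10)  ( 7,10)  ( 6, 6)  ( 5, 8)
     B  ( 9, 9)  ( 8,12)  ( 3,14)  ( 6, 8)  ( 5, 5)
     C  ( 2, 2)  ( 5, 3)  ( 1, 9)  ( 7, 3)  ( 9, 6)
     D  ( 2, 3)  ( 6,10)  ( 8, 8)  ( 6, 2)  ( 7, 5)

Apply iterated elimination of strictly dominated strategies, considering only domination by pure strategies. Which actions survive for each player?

P2 drop P (Q beats it: A:10>9 B:12>9 C:3>2 D:10>3)
P2 drop S (R beats it: A:10>6 B:14>8 C:9>3 D:8>2)
P2 drop T (R beats it: A:10>8 B:14>5 C:9>6 D:8>5)
P1 drop C (A beats it: Q:7>5 R:7>1)
P1→{A,B,D} P2→{Q,R}

Remaining: P1:{A,B,D} P2:{Q,R}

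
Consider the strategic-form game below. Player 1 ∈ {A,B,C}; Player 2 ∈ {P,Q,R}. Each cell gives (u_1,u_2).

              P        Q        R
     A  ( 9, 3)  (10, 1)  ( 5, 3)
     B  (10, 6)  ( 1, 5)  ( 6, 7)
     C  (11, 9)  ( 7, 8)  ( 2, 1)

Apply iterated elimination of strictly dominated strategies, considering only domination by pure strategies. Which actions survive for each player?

IESDS → P1:{B,C} P2:{P,R}

P2 drop Q (P beats it: A:3>1 B:6>5 C:9>8)
P1 drop A (B beats it: P:10>9 R:6>5)
P1→{B,C} P2→{P,R}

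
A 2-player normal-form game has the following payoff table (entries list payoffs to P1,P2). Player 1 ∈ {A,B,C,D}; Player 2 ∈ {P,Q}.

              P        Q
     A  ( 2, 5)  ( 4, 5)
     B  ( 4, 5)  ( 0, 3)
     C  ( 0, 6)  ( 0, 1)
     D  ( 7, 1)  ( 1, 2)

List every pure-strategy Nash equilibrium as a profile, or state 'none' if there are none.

NE set: (A,Q)

(A,P): not NE [P1→D gives 7>2]
(A,Q): NE
(B,P): not NE [P1→D gives 7>4]
(B,Q): not NE [P1→A gives 4>0; P2→P gives 5>3]
(C,P): not NE [P1→D gives 7>0]
(C,Q): not NE [P1→A gives 4>0; P2→P gives 6>1]
(D,P): not NE [P2→Q gives 2>1]
(D,Q): not NE [P1→A gives 4>1]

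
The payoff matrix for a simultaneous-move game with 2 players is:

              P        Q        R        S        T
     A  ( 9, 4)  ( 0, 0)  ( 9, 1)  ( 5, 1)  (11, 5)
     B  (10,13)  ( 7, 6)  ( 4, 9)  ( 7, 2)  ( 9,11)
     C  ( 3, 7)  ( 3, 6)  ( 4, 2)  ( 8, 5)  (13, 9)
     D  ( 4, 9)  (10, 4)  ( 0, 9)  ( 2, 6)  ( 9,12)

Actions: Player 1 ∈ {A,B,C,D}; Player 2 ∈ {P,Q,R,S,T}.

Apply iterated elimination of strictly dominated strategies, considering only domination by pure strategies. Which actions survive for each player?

Survivors P1:{A,B,C} P2:{P,T}

P2 drop Q (P beats it: A:4>0 B:13>6 C:7>6 D:9>4)
P1 drop D (A beats it: P:9>4 R:9>0 S:5>2 T:11>9)
P2 drop R (P beats it: A:4>1 B:13>9 C:7>2)
P2 drop S (P beats it: A:4>1 B:13>2 C:7>5)
P1→{A,B,C} P2→{P,T}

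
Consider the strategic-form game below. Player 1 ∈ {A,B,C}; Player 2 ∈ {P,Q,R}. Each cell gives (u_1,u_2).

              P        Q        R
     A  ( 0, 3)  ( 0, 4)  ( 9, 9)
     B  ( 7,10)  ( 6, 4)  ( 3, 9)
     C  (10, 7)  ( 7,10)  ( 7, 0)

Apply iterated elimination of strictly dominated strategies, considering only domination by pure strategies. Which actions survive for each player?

Remaining: P1:{A,C} P2:{Q,R}

P1 drop B (C beats it: P:10>7 Q:7>6 R:7>3)
P2 drop P (Q beats it: A:4>3 C:10>7)
P1→{A,C} P2→{Q,R}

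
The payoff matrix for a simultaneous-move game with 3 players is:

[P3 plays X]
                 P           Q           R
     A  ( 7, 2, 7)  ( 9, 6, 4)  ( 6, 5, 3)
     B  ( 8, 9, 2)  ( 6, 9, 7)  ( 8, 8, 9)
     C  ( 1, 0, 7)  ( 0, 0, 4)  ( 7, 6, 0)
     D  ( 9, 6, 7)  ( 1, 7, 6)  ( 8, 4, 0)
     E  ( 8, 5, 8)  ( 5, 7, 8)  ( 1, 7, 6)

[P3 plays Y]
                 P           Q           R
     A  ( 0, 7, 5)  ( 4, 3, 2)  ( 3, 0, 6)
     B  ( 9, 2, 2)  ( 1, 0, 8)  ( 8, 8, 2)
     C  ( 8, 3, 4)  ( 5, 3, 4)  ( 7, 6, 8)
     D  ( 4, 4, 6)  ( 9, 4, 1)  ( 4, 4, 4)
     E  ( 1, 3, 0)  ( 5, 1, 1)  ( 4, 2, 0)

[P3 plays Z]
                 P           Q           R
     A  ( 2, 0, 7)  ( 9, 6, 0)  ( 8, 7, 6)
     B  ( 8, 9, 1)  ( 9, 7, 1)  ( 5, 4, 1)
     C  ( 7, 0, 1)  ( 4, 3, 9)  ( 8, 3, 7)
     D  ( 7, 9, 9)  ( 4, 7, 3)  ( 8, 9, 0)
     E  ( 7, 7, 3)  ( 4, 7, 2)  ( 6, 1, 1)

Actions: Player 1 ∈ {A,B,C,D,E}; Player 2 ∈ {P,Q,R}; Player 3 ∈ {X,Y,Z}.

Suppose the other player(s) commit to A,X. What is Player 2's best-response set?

P2 best: {Q}

u_2(P vs A,X) = 2
u_2(Q vs A,X) = 6
u_2(R vs A,X) = 5
max payoff 6 at {Q}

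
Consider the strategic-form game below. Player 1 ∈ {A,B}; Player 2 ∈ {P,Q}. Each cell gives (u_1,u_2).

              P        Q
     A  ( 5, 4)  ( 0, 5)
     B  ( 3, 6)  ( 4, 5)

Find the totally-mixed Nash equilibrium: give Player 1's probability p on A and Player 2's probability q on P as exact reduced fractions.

(p,q) = (1/2, 2/3)

P1 indiff ⇒ q·5+(1-q)·0 = q·3+(1-q)·4 ⇒ q(2) = (1-q)(4) ⇒ q = 2/3
P2 indiff ⇒ p·4+(1-p)·6 = p·5+(1-p)·5 ⇒ p(-1) = (1-p)(-1) ⇒ p = 1/2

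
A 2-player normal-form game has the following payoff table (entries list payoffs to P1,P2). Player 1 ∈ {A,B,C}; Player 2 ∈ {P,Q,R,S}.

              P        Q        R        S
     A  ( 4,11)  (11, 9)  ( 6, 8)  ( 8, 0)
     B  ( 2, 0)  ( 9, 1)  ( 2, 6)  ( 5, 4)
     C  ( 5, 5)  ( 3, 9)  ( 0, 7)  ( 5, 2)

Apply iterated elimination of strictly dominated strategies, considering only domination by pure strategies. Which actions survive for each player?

Remaining: P1:{A,C} P2:{P,Q}

P1 drop B (A beats it: P:4>2 Q:11>9 R:6>2 S:8>5)
P2 drop R (Q beats it: A:9>8 C:9>7)
P2 drop S (P beats it: A:11>0 C:5>2)
P1→{A,C} P2→{P,Q}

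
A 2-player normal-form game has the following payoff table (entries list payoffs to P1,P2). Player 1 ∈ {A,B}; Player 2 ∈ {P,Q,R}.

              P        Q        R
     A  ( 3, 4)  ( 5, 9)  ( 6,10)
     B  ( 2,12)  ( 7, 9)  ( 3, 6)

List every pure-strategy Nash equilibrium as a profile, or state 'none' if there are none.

NE set: (A,R)

(A,P): not NE [P2→R gives 10>4]
(A,Q): not NE [P1→B gives 7>5; P2→R gives 10>9]
(A,R): NE
(B,P): not NE [P1→A gives 3>2]
(B,Q): not NE [P2→P gives 12>9]
(B,R): not NE [P1→A gives 6>3; P2→P gives 12>6]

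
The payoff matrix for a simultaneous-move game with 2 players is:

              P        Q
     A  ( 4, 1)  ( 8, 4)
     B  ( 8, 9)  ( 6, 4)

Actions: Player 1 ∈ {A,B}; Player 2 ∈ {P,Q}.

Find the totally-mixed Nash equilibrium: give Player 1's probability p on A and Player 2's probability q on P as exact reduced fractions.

P1 mixes 5/8 on A; P2 mixes 1/3 on P

P1 indiff ⇒ q·4+(1-q)·8 = q·8+(1-q)·6 ⇒ q(-4) = (1-q)(-2) ⇒ q = 1/3
P2 indiff ⇒ p·1+(1-p)·9 = p·4+(1-p)·4 ⇒ p(-3) = (1-p)(-5) ⇒ p = 5/8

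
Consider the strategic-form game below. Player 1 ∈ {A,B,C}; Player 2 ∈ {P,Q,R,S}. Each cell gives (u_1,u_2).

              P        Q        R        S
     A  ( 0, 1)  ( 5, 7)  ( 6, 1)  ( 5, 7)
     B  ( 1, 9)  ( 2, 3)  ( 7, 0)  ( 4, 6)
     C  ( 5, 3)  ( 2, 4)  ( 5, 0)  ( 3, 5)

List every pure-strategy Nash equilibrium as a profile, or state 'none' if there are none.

PSNE = {(A,Q), (A,S)}

(A,P): not NE [P1→C gives 5>0; P2→S gives 7>1]
(A,Q): NE
(A,R): not NE [P1→B gives 7>6; P2→S gives 7>1]
(A,S): NE
(B,P): not NE [P1→C gives 5>1]
(B,Q): not NE [P1→A gives 5>2; P2→P gives 9>3]
(B,R): not NE [P2→P gives 9>0]
(B,S): not NE [P1→A gives 5>4; P2→P gives 9>6]
(C,P): not NE [P2→S gives 5>3]
(C,Q): not NE [P1→A gives 5>2; P2→S gives 5>4]
(C,R): not NE [P1→B gives 7>5; P2→S gives 5>0]
(C,S): not NE [P1→A gives 5>3]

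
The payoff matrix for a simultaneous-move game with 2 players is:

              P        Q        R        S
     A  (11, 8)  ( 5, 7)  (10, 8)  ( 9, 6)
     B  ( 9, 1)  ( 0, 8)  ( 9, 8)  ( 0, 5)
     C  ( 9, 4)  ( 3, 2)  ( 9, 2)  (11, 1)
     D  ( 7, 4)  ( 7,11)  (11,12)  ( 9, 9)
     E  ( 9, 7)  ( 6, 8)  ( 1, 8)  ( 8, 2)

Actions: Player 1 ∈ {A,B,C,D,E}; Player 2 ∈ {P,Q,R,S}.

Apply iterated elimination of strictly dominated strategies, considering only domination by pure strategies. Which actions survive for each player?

P1 drop B (A beats it: P:11>9 Q:5>0 R:10>9 S:9>0)
P2 drop S (Q beats it: A:7>6 C:2>1 D:11>9 E:8>2)
P1 drop C (A beats it: P:11>9 Q:5>3 R:10>9)
P1→{A,D,E} P2→{P,Q,R}

Remaining: P1:{A,D,E} P2:{P,Q,R}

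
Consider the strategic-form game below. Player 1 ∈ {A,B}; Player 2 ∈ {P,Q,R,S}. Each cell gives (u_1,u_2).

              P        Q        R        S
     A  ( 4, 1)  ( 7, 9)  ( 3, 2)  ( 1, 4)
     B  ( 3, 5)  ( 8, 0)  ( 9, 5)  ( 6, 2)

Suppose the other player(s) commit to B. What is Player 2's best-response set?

argmax u_2 = {P,R}

u_2(P vs B) = 5
u_2(Q vs B) = 0
u_2(R vs B) = 5
u_2(S vs B) = 2
max payoff 5 at {P,R}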